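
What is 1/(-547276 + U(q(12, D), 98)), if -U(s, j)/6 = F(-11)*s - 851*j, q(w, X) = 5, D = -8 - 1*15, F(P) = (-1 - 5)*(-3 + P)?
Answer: -1/49408 ≈ -2.0240e-5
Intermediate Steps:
F(P) = 18 - 6*P (F(P) = -6*(-3 + P) = 18 - 6*P)
D = -23 (D = -8 - 15 = -23)
U(s, j) = -504*s + 5106*j (U(s, j) = -6*((18 - 6*(-11))*s - 851*j) = -6*((18 + 66)*s - 851*j) = -6*(84*s - 851*j) = -6*(-851*j + 84*s) = -504*s + 5106*j)
1/(-547276 + U(q(12, D), 98)) = 1/(-547276 + (-504*5 + 5106*98)) = 1/(-547276 + (-2520 + 500388)) = 1/(-547276 + 497868) = 1/(-49408) = -1/49408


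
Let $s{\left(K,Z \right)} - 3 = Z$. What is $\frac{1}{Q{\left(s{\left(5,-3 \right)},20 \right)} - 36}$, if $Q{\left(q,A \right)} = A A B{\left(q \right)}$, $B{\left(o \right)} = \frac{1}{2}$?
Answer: $\frac{1}{164} \approx 0.0060976$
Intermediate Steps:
$s{\left(K,Z \right)} = 3 + Z$
$B{\left(o \right)} = \frac{1}{2}$
$Q{\left(q,A \right)} = \frac{A^{2}}{2}$ ($Q{\left(q,A \right)} = A A \frac{1}{2} = A^{2} \cdot \frac{1}{2} = \frac{A^{2}}{2}$)
$\frac{1}{Q{\left(s{\left(5,-3 \right)},20 \right)} - 36} = \frac{1}{\frac{20^{2}}{2} - 36} = \frac{1}{\frac{1}{2} \cdot 400 - 36} = \frac{1}{200 - 36} = \frac{1}{164}$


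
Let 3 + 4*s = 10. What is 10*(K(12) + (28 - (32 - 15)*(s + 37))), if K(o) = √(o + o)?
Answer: -12615/2 + 20*√6 ≈ -6258.5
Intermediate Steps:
s = 7/4 (s = -¾ + (¼)*10 = -¾ + 5/2 = 7/4 ≈ 1.7500)
K(o) = √2*√o (K(o) = √(2*o) = √2*√o)
10*(K(12) + (28 - (32 - 15)*(s + 37))) = 10*(√2*√12 + (28 - (32 - 15)*(7/4 + 37))) = 10*(√2*(2*√3) + (28 - 17*155/4)) = 10*(2*√6 + (28 - 1*2635/4)) = 10*(2*√6 + (28 - 2635/4)) = 10*(2*√6 - 2523/4) = 10*(-2523/4 + 2*√6) = -12615/2 + 20*√6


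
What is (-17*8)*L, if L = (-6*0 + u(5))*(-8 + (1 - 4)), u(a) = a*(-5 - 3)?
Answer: -59840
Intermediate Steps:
u(a) = -8*a (u(a) = a*(-8) = -8*a)
L = 440 (L = (-6*0 - 8*5)*(-8 + (1 - 4)) = (0 - 40)*(-8 - 3) = -40*(-11) = 440)
(-17*8)*L = -17*8*440 = -136*440 = -59840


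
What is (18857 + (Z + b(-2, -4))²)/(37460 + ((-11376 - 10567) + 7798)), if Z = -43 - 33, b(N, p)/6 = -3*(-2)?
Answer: 20457/23315 ≈ 0.87742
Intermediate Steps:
b(N, p) = 36 (b(N, p) = 6*(-3*(-2)) = 6*6 = 36)
Z = -76
(18857 + (Z + b(-2, -4))²)/(37460 + ((-11376 - 10567) + 7798)) = (18857 + (-76 + 36)²)/(37460 + ((-11376 - 10567) + 7798)) = (18857 + (-40)²)/(37460 + (-21943 + 7798)) = (18857 + 1600)/(37460 - 14145) = 20457/23315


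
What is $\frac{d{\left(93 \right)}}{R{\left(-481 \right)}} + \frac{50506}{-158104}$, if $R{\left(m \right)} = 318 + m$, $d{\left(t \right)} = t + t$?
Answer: $- \frac{18819911}{12885476} \approx -1.4606$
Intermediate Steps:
$d{\left(t \right)} = 2 t$
$\frac{d{\left(93 \right)}}{R{\left(-481 \right)}} + \frac{50506}{-158104} = \frac{2 \cdot 93}{318 - 481} + \frac{50506}{-158104} = \frac{186}{-163} + 50506 \left(- \frac{1}{158104}\right) = 186 \left(- \frac{1}{163}\right) - \frac{25253}{79052} = - \frac{186}{163} - \frac{25253}{79052} = - \frac{18819911}{12885476}$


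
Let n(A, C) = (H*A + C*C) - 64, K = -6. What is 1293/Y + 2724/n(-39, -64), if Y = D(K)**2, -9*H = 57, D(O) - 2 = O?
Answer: 5576331/68464 ≈ 81.449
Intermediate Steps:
D(O) = 2 + O
H = -19/3 (H = -1/9*57 = -19/3 ≈ -6.3333)
Y = 16 (Y = (2 - 6)**2 = (-4)**2 = 16)
n(A, C) = -64 + C**2 - 19*A/3 (n(A, C) = (-19*A/3 + C*C) - 64 = (-19*A/3 + C**2) - 64 = (C**2 - 19*A/3) - 64 = -64 + C**2 - 19*A/3)
1293/Y + 2724/n(-39, -64) = 1293/16 + 2724/(-64 + (-64)**2 - 19/3*(-39)) = 1293*(1/16) + 2724/(-64 + 4096 + 247) = 1293/16 + 2724/4279 = 5576331/68464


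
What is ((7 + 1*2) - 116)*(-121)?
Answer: 12947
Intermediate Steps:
((7 + 1*2) - 116)*(-121) = ((7 + 2) - 116)*(-121) = (9 - 116)*(-121) = -107*(-121) = 12947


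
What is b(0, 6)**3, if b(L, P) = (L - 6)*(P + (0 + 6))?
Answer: -373248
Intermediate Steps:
b(L, P) = (-6 + L)*(6 + P) (b(L, P) = (-6 + L)*(P + 6) = (-6 + L)*(6 + P))
b(0, 6)**3 = (-36 - 6*6 + 6*0 + 0*6)**3 = (-36 - 36 + 0 + 0)**3 = (-72)**3 = -373248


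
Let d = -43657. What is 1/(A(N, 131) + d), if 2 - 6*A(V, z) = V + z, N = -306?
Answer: -2/87255 ≈ -2.2921e-5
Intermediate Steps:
A(V, z) = ⅓ - V/6 - z/6 (A(V, z) = ⅓ - (V + z)/6 = ⅓ + (-V/6 - z/6) = ⅓ - V/6 - z/6)
1/(A(N, 131) + d) = 1/((⅓ - ⅙*(-306) - ⅙*131) - 43657) = 1/((⅓ + 51 - 131/6) - 43657) = 1/(59/2 - 43657) = 1/(-87255/2) = -2/87255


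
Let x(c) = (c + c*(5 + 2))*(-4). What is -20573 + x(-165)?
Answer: -15293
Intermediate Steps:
x(c) = -32*c (x(c) = (c + c*7)*(-4) = (c + 7*c)*(-4) = (8*c)*(-4) = -32*c)
-20573 + x(-165) = -20573 - 32*(-165) = -20573 + 5280 = -15293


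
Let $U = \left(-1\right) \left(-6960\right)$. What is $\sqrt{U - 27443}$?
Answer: $i \sqrt{20483} \approx 143.12 i$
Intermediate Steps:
$U = 6960$
$\sqrt{U - 27443} = \sqrt{6960 - 27443} = \sqrt{-20483} = i \sqrt{20483}$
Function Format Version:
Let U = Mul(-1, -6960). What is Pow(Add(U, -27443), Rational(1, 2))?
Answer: Mul(I, Pow(20483, Rational(1, 2))) ≈ Mul(143.12, I)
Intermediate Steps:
U = 6960
Pow(Add(U, -27443), Rational(1, 2)) = Pow(Add(6960, -27443), Rational(1, 2)) = Pow(-20483, Rational(1, 2)) = Mul(I, Pow(20483, Rational(1, 2)))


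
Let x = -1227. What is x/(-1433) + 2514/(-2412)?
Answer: -107173/576066 ≈ -0.18604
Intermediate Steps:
x/(-1433) + 2514/(-2412) = -1227/(-1433) + 2514/(-2412) = -1227*(-1/1433) + 2514*(-1/2412) = 1227/1433 - 419/402 = -107173/576066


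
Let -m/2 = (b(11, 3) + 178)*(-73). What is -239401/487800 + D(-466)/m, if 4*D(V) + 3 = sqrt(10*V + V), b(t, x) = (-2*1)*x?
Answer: -3006101881/6124816800 + I*sqrt(5126)/100448 ≈ -0.49081 + 0.00071277*I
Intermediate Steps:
b(t, x) = -2*x
D(V) = -3/4 + sqrt(11)*sqrt(V)/4 (D(V) = -3/4 + sqrt(10*V + V)/4 = -3/4 + sqrt(11*V)/4 = -3/4 + (sqrt(11)*sqrt(V))/4 = -3/4 + sqrt(11)*sqrt(V)/4)
m = 25112 (m = -2*(-2*3 + 178)*(-73) = -2*(-6 + 178)*(-73) = -344*(-73) = -2*(-12556) = 25112)
-239401/487800 + D(-466)/m = -239401/487800 + (-3/4 + sqrt(11)*sqrt(-466)/4)/25112 = -239401*1/487800 + (-3/4 + sqrt(11)*(I*sqrt(466))/4)*(1/25112) = -239401/487800 + (-3/4 + I*sqrt(5126)/4)*(1/25112) = -239401/487800 + (-3/100448 + I*sqrt(5126)/100448) = -3006101881/6124816800 + I*sqrt(5126)/100448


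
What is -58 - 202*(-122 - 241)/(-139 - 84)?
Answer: -86260/223 ≈ -386.82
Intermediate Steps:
-58 - 202*(-122 - 241)/(-139 - 84) = -58 - (-73326)/(-223) = -58 - (-73326)*(-1)/223 = -58 - 202*363/223 = -58 - 73326/223 = -86260/223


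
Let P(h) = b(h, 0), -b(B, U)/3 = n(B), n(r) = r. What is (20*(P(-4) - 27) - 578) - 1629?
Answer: -2507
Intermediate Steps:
b(B, U) = -3*B
P(h) = -3*h
(20*(P(-4) - 27) - 578) - 1629 = (20*(-3*(-4) - 27) - 578) - 1629 = (20*(12 - 27) - 578) - 1629 = (20*(-15) - 578) - 1629 = (-300 - 578) - 1629 = -878 - 1629 = -2507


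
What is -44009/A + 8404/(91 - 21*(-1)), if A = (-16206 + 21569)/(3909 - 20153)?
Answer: 646063521/4844 ≈ 1.3337e+5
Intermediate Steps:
A = -173/524 (A = 5363/(-16244) = 5363*(-1/16244) = -173/524 ≈ -0.33015)
-44009/A + 8404/(91 - 21*(-1)) = -44009/(-173/524) + 8404/(91 - 21*(-1)) = -44009*(-524/173) + 8404/(91 + 21) = 23060716/173 + 8404/112 = 23060716/173 + 8404*(1/112) = 23060716/173 + 2101/28 = 646063521/4844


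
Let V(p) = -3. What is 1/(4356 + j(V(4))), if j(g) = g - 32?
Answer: 1/4321 ≈ 0.00023143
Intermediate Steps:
j(g) = -32 + g
1/(4356 + j(V(4))) = 1/(4356 + (-32 - 3)) = 1/(4356 - 35) = 1/4321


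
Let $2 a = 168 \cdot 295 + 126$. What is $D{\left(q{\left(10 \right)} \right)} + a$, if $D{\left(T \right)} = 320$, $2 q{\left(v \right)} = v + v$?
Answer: $25163$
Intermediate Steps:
$q{\left(v \right)} = v$ ($q{\left(v \right)} = \frac{v + v}{2} = \frac{2 v}{2} = v$)
$a = 24843$ ($a = \frac{168 \cdot 295 + 126}{2} = \frac{49560 + 126}{2} = \frac{1}{2} \cdot 49686 = 24843$)
$D{\left(q{\left(10 \right)} \right)} + a = 320 + 24843 = 25163$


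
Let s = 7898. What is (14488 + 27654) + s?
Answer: 50040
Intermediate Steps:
(14488 + 27654) + s = (14488 + 27654) + 7898 = 42142 + 7898 = 50040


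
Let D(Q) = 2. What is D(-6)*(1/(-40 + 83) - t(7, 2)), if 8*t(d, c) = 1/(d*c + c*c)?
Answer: 101/3096 ≈ 0.032623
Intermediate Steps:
t(d, c) = 1/(8*(c**2 + c*d)) (t(d, c) = 1/(8*(d*c + c*c)) = 1/(8*(c*d + c**2)) = 1/(8*(c**2 + c*d)))
D(-6)*(1/(-40 + 83) - t(7, 2)) = 2*(1/(-40 + 83) - 1/(8*2*(2 + 7))) = 2*(1/43 - 1/(8*2*9)) = 2*(1/43 - 1*1/144) = 2*(1/43 - 1/144) = 2*(101/6192) = 101/3096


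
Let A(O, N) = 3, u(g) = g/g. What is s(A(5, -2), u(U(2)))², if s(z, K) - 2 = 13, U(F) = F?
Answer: 225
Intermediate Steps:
u(g) = 1
s(z, K) = 15 (s(z, K) = 2 + 13 = 15)
s(A(5, -2), u(U(2)))² = 15² = 225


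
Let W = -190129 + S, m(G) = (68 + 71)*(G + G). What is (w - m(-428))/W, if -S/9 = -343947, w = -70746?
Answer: 24119/1452697 ≈ 0.016603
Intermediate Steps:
S = 3095523 (S = -9*(-343947) = 3095523)
m(G) = 278*G (m(G) = 139*(2*G) = 278*G)
W = 2905394 (W = -190129 + 3095523 = 2905394)
(w - m(-428))/W = (-70746 - 278*(-428))/2905394 = (-70746 - 1*(-118984))*(1/2905394) = (-70746 + 118984)*(1/2905394) = 48238*(1/2905394) = 24119/1452697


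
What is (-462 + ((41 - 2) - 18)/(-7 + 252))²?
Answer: 261371889/1225 ≈ 2.1336e+5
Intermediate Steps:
(-462 + ((41 - 2) - 18)/(-7 + 252))² = (-462 + (39 - 18)/245)² = (-462 + 21*(1/245))² = (-462 + 3/35)² = (-16167/35)² = 261371889/1225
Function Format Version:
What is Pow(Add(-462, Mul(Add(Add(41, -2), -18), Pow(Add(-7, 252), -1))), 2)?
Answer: Rational(261371889, 1225) ≈ 2.1336e+5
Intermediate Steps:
Pow(Add(-462, Mul(Add(Add(41, -2), -18), Pow(Add(-7, 252), -1))), 2) = Pow(Add(-462, Mul(Add(39, -18), Pow(245, -1))), 2) = Pow(Add(-462, Mul(21, Rational(1, 245))), 2) = Pow(Add(-462, Rational(3, 35)), 2) = Pow(Rational(-16167, 35), 2) = Rational(261371889, 1225)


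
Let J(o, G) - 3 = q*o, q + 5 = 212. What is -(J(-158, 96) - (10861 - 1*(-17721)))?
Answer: 61285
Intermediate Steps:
q = 207 (q = -5 + 212 = 207)
J(o, G) = 3 + 207*o
-(J(-158, 96) - (10861 - 1*(-17721))) = -((3 + 207*(-158)) - (10861 - 1*(-17721))) = -((3 - 32706) - (10861 + 17721)) = -(-32703 - 1*28582) = -(-32703 - 28582) = -1*(-61285) = 61285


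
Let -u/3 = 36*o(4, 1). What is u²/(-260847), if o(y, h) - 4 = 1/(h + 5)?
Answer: -7500/9661 ≈ -0.77632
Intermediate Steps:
o(y, h) = 4 + 1/(5 + h) (o(y, h) = 4 + 1/(h + 5) = 4 + 1/(5 + h))
u = -450 (u = -108*(21 + 4*1)/(5 + 1) = -108*(21 + 4)/6 = -108*(⅙)*25 = -108*25/6 = -3*150 = -450)
u²/(-260847) = (-450)²/(-260847) = 202500*(-1/260847) = -7500/9661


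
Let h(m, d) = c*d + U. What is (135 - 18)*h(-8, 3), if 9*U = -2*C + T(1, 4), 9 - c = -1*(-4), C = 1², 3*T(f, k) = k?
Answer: 5239/3 ≈ 1746.3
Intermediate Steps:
T(f, k) = k/3
C = 1
c = 5 (c = 9 - (-1)*(-4) = 9 - 1*4 = 9 - 4 = 5)
U = -2/27 (U = (-2*1 + (⅓)*4)/9 = (-2 + 4/3)/9 = (⅑)*(-⅔) = -2/27 ≈ -0.074074)
h(m, d) = -2/27 + 5*d (h(m, d) = 5*d - 2/27 = -2/27 + 5*d)
(135 - 18)*h(-8, 3) = (135 - 18)*(-2/27 + 5*3) = 117*(-2/27 + 15) = 117*(403/27) = 5239/3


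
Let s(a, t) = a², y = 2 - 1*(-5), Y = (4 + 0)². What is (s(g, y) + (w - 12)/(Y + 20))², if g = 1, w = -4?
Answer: 25/81 ≈ 0.30864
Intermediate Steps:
Y = 16 (Y = 4² = 16)
y = 7 (y = 2 + 5 = 7)
(s(g, y) + (w - 12)/(Y + 20))² = (1² + (-4 - 12)/(16 + 20))² = (1 - 16/36)² = (1 - 16*1/36)² = (1 - 4/9)² = (5/9)² = 25/81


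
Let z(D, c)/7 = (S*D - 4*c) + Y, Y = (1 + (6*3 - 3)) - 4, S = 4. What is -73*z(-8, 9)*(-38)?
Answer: -1087408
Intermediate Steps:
Y = 12 (Y = (1 + (18 - 3)) - 4 = (1 + 15) - 4 = 16 - 4 = 12)
z(D, c) = 84 - 28*c + 28*D (z(D, c) = 7*((4*D - 4*c) + 12) = 7*((-4*c + 4*D) + 12) = 7*(12 - 4*c + 4*D) = 84 - 28*c + 28*D)
-73*z(-8, 9)*(-38) = -73*(84 - 28*9 + 28*(-8))*(-38) = -73*(84 - 252 - 224)*(-38) = -73*(-392)*(-38) = 28616*(-38) = -1087408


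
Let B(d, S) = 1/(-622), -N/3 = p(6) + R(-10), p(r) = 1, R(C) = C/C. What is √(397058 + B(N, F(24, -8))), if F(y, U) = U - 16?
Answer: 55*√50781946/622 ≈ 630.13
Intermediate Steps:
F(y, U) = -16 + U
R(C) = 1
N = -6 (N = -3*(1 + 1) = -3*2 = -6)
B(d, S) = -1/622
√(397058 + B(N, F(24, -8))) = √(397058 - 1/622) = √(246970075/622) = 55*√50781946/622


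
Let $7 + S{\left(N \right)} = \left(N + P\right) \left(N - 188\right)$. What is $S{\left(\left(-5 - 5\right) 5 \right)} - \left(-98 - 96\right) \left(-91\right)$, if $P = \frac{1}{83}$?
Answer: $- \frac{478401}{83} \approx -5763.9$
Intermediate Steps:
$P = \frac{1}{83} \approx 0.012048$
$S{\left(N \right)} = -7 + \left(-188 + N\right) \left(\frac{1}{83} + N\right)$ ($S{\left(N \right)} = -7 + \left(N + \frac{1}{83}\right) \left(N - 188\right) = -7 + \left(\frac{1}{83} + N\right) \left(-188 + N\right) = -7 + \left(-188 + N\right) \left(\frac{1}{83} + N\right)$)
$S{\left(\left(-5 - 5\right) 5 \right)} - \left(-98 - 96\right) \left(-91\right) = \left(- \frac{769}{83} + \left(\left(-5 - 5\right) 5\right)^{2} - \frac{15603 \left(-5 - 5\right) 5}{83}\right) - \left(-98 - 96\right) \left(-91\right) = \left(- \frac{769}{83} + \left(\left(-10\right) 5\right)^{2} - \frac{15603 \left(\left(-10\right) 5\right)}{83}\right) - \left(-194\right) \left(-91\right) = \left(- \frac{769}{83} + \left(-50\right)^{2} - - \frac{780150}{83}\right) - 17654 = \left(- \frac{769}{83} + 2500 + \frac{780150}{83}\right) - 17654 = \frac{986881}{83} - 17654 = - \frac{478401}{83}$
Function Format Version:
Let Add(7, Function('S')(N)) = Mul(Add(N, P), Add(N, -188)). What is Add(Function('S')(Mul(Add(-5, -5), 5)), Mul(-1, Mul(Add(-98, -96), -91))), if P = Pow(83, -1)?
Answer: Rational(-478401, 83) ≈ -5763.9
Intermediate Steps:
P = Rational(1, 83) ≈ 0.012048
Function('S')(N) = Add(-7, Mul(Add(-188, N), Add(Rational(1, 83), N))) (Function('S')(N) = Add(-7, Mul(Add(N, Rational(1, 83)), Add(N, -188))) = Add(-7, Mul(Add(Rational(1, 83), N), Add(-188, N))) = Add(-7, Mul(Add(-188, N), Add(Rational(1, 83), N))))
Add(Function('S')(Mul(Add(-5, -5), 5)), Mul(-1, Mul(Add(-98, -96), -91))) = Add(Add(Rational(-769, 83), Pow(Mul(Add(-5, -5), 5), 2), Mul(Rational(-15603, 83), Mul(Add(-5, -5), 5))), Mul(-1, Mul(Add(-98, -96), -91))) = Add(Add(Rational(-769, 83), Pow(Mul(-10, 5), 2), Mul(Rational(-15603, 83), Mul(-10, 5))), Mul(-1, Mul(-194, -91))) = Add(Add(Rational(-769, 83), Pow(-50, 2), Mul(Rational(-15603, 83), -50)), Mul(-1, 17654)) = Add(Add(Rational(-769, 83), 2500, Rational(780150, 83)), -17654) = Add(Rational(986881, 83), -17654) = Rational(-478401, 83)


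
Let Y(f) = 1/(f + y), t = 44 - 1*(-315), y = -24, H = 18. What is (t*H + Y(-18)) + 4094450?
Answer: 172238303/42 ≈ 4.1009e+6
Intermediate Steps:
t = 359 (t = 44 + 315 = 359)
Y(f) = 1/(-24 + f) (Y(f) = 1/(f - 24) = 1/(-24 + f))
(t*H + Y(-18)) + 4094450 = (359*18 + 1/(-24 - 18)) + 4094450 = (6462 + 1/(-42)) + 4094450 = (6462 - 1/42) + 4094450 = 271403/42 + 4094450 = 172238303/42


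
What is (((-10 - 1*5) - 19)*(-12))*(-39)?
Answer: -15912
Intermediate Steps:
(((-10 - 1*5) - 19)*(-12))*(-39) = (((-10 - 5) - 19)*(-12))*(-39) = ((-15 - 19)*(-12))*(-39) = -34*(-12)*(-39) = 408*(-39) = -15912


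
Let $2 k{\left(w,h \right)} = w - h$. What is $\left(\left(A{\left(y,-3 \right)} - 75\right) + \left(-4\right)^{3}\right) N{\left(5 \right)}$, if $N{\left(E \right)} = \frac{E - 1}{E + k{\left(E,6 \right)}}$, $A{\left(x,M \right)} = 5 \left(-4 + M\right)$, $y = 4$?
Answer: $- \frac{464}{3} \approx -154.67$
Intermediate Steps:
$k{\left(w,h \right)} = \frac{w}{2} - \frac{h}{2}$ ($k{\left(w,h \right)} = \frac{w - h}{2} = \frac{w}{2} - \frac{h}{2}$)
$A{\left(x,M \right)} = -20 + 5 M$
$N{\left(E \right)} = \frac{-1 + E}{-3 + \frac{3 E}{2}}$ ($N{\left(E \right)} = \frac{E - 1}{E + \left(\frac{E}{2} - 3\right)} = \frac{-1 + E}{E + \left(\frac{E}{2} - 3\right)} = \frac{-1 + E}{E + \left(-3 + \frac{E}{2}\right)} = \frac{-1 + E}{-3 + \frac{3 E}{2}}$)
$\left(\left(A{\left(y,-3 \right)} - 75\right) + \left(-4\right)^{3}\right) N{\left(5 \right)} = \left(\left(\left(-20 + 5 \left(-3\right)\right) - 75\right) + \left(-4\right)^{3}\right) \frac{2 \left(-1 + 5\right)}{3 \left(-2 + 5\right)} = \left(\left(\left(-20 - 15\right) - 75\right) - 64\right) \frac{2}{3} \cdot \frac{1}{3} \cdot 4 = \left(\left(-35 - 75\right) - 64\right) \frac{2}{3} \cdot \frac{1}{3} \cdot 4 = \left(-110 - 64\right) \frac{8}{9} = \left(-174\right) \frac{8}{9} = - \frac{464}{3}$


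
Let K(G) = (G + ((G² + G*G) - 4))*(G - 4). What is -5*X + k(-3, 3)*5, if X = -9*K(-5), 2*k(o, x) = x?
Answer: -33195/2 ≈ -16598.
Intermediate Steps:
K(G) = (-4 + G)*(-4 + G + 2*G²) (K(G) = (G + ((G² + G²) - 4))*(-4 + G) = (G + (2*G² - 4))*(-4 + G) = (G + (-4 + 2*G²))*(-4 + G) = (-4 + G + 2*G²)*(-4 + G) = (-4 + G)*(-4 + G + 2*G²))
k(o, x) = x/2
X = 3321 (X = -9*(16 - 8*(-5) - 7*(-5)² + 2*(-5)³) = -9*(16 + 40 - 7*25 + 2*(-125)) = -9*(16 + 40 - 175 - 250) = -9*(-369) = 3321)
-5*X + k(-3, 3)*5 = -5*3321 + ((½)*3)*5 = -16605 + (3/2)*5 = -16605 + 15/2 = -33195/2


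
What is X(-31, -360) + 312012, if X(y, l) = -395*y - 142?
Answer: 324115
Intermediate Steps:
X(y, l) = -142 - 395*y
X(-31, -360) + 312012 = (-142 - 395*(-31)) + 312012 = (-142 + 12245) + 312012 = 12103 + 312012 = 324115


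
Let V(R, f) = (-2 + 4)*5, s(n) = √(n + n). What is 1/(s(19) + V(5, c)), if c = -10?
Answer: 5/31 - √38/62 ≈ 0.061864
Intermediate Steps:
s(n) = √2*√n (s(n) = √(2*n) = √2*√n)
V(R, f) = 10 (V(R, f) = 2*5 = 10)
1/(s(19) + V(5, c)) = 1/(√2*√19 + 10) = 1/(√38 + 10) = 1/(10 + √38)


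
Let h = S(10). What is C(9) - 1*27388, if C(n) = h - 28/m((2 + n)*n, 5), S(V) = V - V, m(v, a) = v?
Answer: -2711440/99 ≈ -27388.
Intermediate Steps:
S(V) = 0
h = 0
C(n) = -28/(n*(2 + n)) (C(n) = 0 - 28*1/(n*(2 + n)) = 0 - 28/(n*(2 + n)) = -28/(n*(2 + n)))
C(9) - 1*27388 = -28/(9*(2 + 9)) - 1*27388 = -28*⅑/11 - 27388 = -28*⅑*1/11 - 27388 = -28/99 - 27388 = -2711440/99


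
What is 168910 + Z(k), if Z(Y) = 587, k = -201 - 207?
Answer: 169497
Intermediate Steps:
k = -408
168910 + Z(k) = 168910 + 587 = 169497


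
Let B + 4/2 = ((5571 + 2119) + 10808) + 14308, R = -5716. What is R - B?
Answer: -38520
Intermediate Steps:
B = 32804 (B = -2 + (((5571 + 2119) + 10808) + 14308) = -2 + ((7690 + 10808) + 14308) = -2 + (18498 + 14308) = -2 + 32806 = 32804)
R - B = -5716 - 1*32804 = -5716 - 32804 = -38520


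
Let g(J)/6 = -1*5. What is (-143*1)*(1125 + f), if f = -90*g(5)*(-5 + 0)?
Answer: 1769625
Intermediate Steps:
g(J) = -30 (g(J) = 6*(-1*5) = 6*(-5) = -30)
f = -13500 (f = -(-2700)*(-5 + 0) = -(-2700)*(-5) = -90*150 = -13500)
(-143*1)*(1125 + f) = (-143*1)*(1125 - 13500) = -143*(-12375) = 1769625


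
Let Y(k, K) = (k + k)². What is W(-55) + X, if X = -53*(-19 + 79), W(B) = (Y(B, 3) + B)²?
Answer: 145078845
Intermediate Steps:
Y(k, K) = 4*k² (Y(k, K) = (2*k)² = 4*k²)
W(B) = (B + 4*B²)² (W(B) = (4*B² + B)² = (B + 4*B²)²)
X = -3180 (X = -53*60 = -3180)
W(-55) + X = (-55)²*(1 + 4*(-55))² - 3180 = 3025*(1 - 220)² - 3180 = 3025*(-219)² - 3180 = 3025*47961 - 3180 = 145082025 - 3180 = 145078845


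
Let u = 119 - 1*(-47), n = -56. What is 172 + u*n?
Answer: -9124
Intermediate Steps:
u = 166 (u = 119 + 47 = 166)
172 + u*n = 172 + 166*(-56) = 172 - 9296 = -9124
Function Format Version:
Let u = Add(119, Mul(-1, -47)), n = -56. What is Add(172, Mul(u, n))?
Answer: -9124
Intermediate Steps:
u = 166 (u = Add(119, 47) = 166)
Add(172, Mul(u, n)) = Add(172, Mul(166, -56)) = Add(172, -9296) = -9124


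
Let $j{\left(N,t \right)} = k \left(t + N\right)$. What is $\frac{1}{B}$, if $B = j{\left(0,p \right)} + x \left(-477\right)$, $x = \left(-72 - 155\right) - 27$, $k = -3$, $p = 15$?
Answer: $\frac{1}{121113} \approx 8.2568 \cdot 10^{-6}$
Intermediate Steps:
$j{\left(N,t \right)} = - 3 N - 3 t$ ($j{\left(N,t \right)} = - 3 \left(t + N\right) = - 3 \left(N + t\right) = - 3 N - 3 t$)
$x = -254$ ($x = -227 - 27 = -254$)
$B = 121113$ ($B = \left(\left(-3\right) 0 - 45\right) - -121158 = \left(0 - 45\right) + 121158 = -45 + 121158 = 121113$)
$\frac{1}{B} = \frac{1}{121113}$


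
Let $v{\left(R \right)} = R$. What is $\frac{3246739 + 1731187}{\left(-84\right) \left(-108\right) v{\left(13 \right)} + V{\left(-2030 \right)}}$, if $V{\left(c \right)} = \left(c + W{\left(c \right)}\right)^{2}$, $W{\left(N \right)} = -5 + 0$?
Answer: $\frac{4977926}{4259161} \approx 1.1688$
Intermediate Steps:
$W{\left(N \right)} = -5$
$V{\left(c \right)} = \left(-5 + c\right)^{2}$ ($V{\left(c \right)} = \left(c - 5\right)^{2} = \left(-5 + c\right)^{2}$)
$\frac{3246739 + 1731187}{\left(-84\right) \left(-108\right) v{\left(13 \right)} + V{\left(-2030 \right)}} = \frac{3246739 + 1731187}{\left(-84\right) \left(-108\right) 13 + \left(-5 - 2030\right)^{2}} = \frac{4977926}{9072 \cdot 13 + \left(-2035\right)^{2}} = \frac{4977926}{117936 + 4141225} = \frac{4977926}{4259161}$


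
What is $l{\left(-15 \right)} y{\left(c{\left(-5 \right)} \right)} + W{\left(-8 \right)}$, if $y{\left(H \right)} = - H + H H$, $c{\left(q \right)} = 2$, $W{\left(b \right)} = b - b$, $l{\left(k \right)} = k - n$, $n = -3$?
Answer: $-24$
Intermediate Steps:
$l{\left(k \right)} = 3 + k$ ($l{\left(k \right)} = k - -3 = k + 3 = 3 + k$)
$W{\left(b \right)} = 0$
$y{\left(H \right)} = H^{2} - H$ ($y{\left(H \right)} = - H + H^{2} = H^{2} - H$)
$l{\left(-15 \right)} y{\left(c{\left(-5 \right)} \right)} + W{\left(-8 \right)} = \left(3 - 15\right) 2 \left(-1 + 2\right) + 0 = - 12 \cdot 2 \cdot 1 + 0 = \left(-12\right) 2 + 0 = -24 + 0 = -24$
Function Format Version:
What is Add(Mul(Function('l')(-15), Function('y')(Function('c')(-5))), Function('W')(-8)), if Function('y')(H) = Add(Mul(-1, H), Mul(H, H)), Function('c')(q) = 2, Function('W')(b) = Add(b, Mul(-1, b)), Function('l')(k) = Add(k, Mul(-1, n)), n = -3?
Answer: -24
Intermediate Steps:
Function('l')(k) = Add(3, k) (Function('l')(k) = Add(k, Mul(-1, -3)) = Add(k, 3) = Add(3, k))
Function('W')(b) = 0
Function('y')(H) = Add(Pow(H, 2), Mul(-1, H)) (Function('y')(H) = Add(Mul(-1, H), Pow(H, 2)) = Add(Pow(H, 2), Mul(-1, H)))
Add(Mul(Function('l')(-15), Function('y')(Function('c')(-5))), Function('W')(-8)) = Add(Mul(Add(3, -15), Mul(2, Add(-1, 2))), 0) = Add(Mul(-12, Mul(2, 1)), 0) = Add(Mul(-12, 2), 0) = Add(-24, 0) = -24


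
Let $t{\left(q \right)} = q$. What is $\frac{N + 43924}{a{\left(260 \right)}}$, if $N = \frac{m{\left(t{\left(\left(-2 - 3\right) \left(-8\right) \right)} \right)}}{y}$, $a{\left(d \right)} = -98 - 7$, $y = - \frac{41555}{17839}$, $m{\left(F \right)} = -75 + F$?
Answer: $- \frac{365177237}{872655} \approx -418.47$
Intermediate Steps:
$y = - \frac{41555}{17839}$ ($y = \left(-41555\right) \frac{1}{17839} = - \frac{41555}{17839} \approx -2.3294$)
$a{\left(d \right)} = -105$
$N = \frac{124873}{8311}$ ($N = \frac{-75 + \left(-2 - 3\right) \left(-8\right)}{- \frac{41555}{17839}} = \left(-75 + \left(-2 - 3\right) \left(-8\right)\right) \left(- \frac{17839}{41555}\right) = \left(-75 - -40\right) \left(- \frac{17839}{41555}\right) = \left(-75 + 40\right) \left(- \frac{17839}{41555}\right) = \left(-35\right) \left(- \frac{17839}{41555}\right) = \frac{124873}{8311} \approx 15.025$)
$\frac{N + 43924}{a{\left(260 \right)}} = \frac{\frac{124873}{8311} + 43924}{-105} = \frac{365177237}{8311} \left(- \frac{1}{105}\right) = - \frac{365177237}{872655}$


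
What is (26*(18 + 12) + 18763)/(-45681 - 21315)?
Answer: -19543/66996 ≈ -0.29170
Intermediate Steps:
(26*(18 + 12) + 18763)/(-45681 - 21315) = (26*30 + 18763)/(-66996) = (780 + 18763)*(-1/66996) = 19543*(-1/66996) = -19543/66996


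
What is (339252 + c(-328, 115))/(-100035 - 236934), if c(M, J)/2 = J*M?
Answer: -263812/336969 ≈ -0.78290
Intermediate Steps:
c(M, J) = 2*J*M (c(M, J) = 2*(J*M) = 2*J*M)
(339252 + c(-328, 115))/(-100035 - 236934) = (339252 + 2*115*(-328))/(-100035 - 236934) = (339252 - 75440)/(-336969) = 263812*(-1/336969) = -263812/336969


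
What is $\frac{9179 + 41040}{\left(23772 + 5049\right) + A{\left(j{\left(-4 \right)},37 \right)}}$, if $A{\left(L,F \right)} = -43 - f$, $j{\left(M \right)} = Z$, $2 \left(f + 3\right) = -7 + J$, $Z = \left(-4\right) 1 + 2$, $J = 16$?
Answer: $\frac{100438}{57553} \approx 1.7451$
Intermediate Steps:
$Z = -2$ ($Z = -4 + 2 = -2$)
$f = \frac{3}{2}$ ($f = -3 + \frac{-7 + 16}{2} = -3 + \frac{1}{2} \cdot 9 = -3 + \frac{9}{2} = \frac{3}{2} \approx 1.5$)
$j{\left(M \right)} = -2$
$A{\left(L,F \right)} = - \frac{89}{2}$ ($A{\left(L,F \right)} = -43 - \frac{3}{2} = - \frac{89}{2}$)
$\frac{9179 + 41040}{\left(23772 + 5049\right) + A{\left(j{\left(-4 \right)},37 \right)}} = \frac{9179 + 41040}{\left(23772 + 5049\right) - \frac{89}{2}} = \frac{50219}{28821 - \frac{89}{2}} = \frac{50219}{\frac{57553}{2}} = 50219 \cdot \frac{2}{57553} = \frac{100438}{57553}$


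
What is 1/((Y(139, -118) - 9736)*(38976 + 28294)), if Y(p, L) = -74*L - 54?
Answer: -1/71171660 ≈ -1.4051e-8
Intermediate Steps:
Y(p, L) = -54 - 74*L
1/((Y(139, -118) - 9736)*(38976 + 28294)) = 1/(((-54 - 74*(-118)) - 9736)*(38976 + 28294)) = 1/(((-54 + 8732) - 9736)*67270) = 1/((8678 - 9736)*67270) = 1/(-1058*67270) = 1/(-71171660) = -1/71171660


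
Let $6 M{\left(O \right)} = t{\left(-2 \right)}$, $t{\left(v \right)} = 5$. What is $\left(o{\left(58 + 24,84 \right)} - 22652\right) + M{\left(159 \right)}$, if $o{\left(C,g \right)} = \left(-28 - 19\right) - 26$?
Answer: $- \frac{136345}{6} \approx -22724.0$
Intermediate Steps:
$o{\left(C,g \right)} = -73$ ($o{\left(C,g \right)} = -47 - 26 = -73$)
$M{\left(O \right)} = \frac{5}{6}$ ($M{\left(O \right)} = \frac{1}{6} \cdot 5 = \frac{5}{6}$)
$\left(o{\left(58 + 24,84 \right)} - 22652\right) + M{\left(159 \right)} = \left(-73 - 22652\right) + \frac{5}{6} = -22725 + \frac{5}{6} = - \frac{136345}{6}$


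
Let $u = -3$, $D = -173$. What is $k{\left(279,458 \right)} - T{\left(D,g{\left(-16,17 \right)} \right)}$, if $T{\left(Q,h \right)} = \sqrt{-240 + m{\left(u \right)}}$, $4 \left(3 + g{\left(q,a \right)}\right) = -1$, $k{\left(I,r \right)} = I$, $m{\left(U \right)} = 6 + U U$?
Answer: $279 - 15 i \approx 279.0 - 15.0 i$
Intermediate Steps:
$m{\left(U \right)} = 6 + U^{2}$
$g{\left(q,a \right)} = - \frac{13}{4}$ ($g{\left(q,a \right)} = -3 + \frac{1}{4} \left(-1\right) = -3 - \frac{1}{4} = - \frac{13}{4}$)
$T{\left(Q,h \right)} = 15 i$ ($T{\left(Q,h \right)} = \sqrt{-240 + \left(6 + \left(-3\right)^{2}\right)} = \sqrt{-240 + \left(6 + 9\right)} = \sqrt{-240 + 15} = \sqrt{-225} = 15 i$)
$k{\left(279,458 \right)} - T{\left(D,g{\left(-16,17 \right)} \right)} = 279 - 15 i$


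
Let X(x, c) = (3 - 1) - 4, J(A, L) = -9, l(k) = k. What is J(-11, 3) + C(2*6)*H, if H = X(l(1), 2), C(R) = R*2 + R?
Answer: -81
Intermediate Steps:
C(R) = 3*R (C(R) = 2*R + R = 3*R)
X(x, c) = -2 (X(x, c) = 2 - 4 = -2)
H = -2
J(-11, 3) + C(2*6)*H = -9 + (3*(2*6))*(-2) = -9 + (3*12)*(-2) = -9 + 36*(-2) = -9 - 72 = -81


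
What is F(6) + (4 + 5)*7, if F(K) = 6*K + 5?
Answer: 104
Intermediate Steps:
F(K) = 5 + 6*K
F(6) + (4 + 5)*7 = (5 + 6*6) + (4 + 5)*7 = (5 + 36) + 9*7 = 41 + 63 = 104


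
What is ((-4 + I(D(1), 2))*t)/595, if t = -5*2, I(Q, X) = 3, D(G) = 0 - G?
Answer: 2/119 ≈ 0.016807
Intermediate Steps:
D(G) = -G
t = -10
((-4 + I(D(1), 2))*t)/595 = ((-4 + 3)*(-10))/595 = -1*(-10)*(1/595) = 10*(1/595) = 2/119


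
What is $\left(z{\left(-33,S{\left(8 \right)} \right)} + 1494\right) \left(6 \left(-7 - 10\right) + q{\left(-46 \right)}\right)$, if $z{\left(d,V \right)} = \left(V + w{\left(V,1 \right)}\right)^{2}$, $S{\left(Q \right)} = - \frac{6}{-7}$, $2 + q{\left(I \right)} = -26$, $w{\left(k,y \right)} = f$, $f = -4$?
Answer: $- \frac{9579700}{49} \approx -1.955 \cdot 10^{5}$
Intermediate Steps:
$w{\left(k,y \right)} = -4$
$q{\left(I \right)} = -28$ ($q{\left(I \right)} = -2 - 26 = -28$)
$S{\left(Q \right)} = \frac{6}{7}$ ($S{\left(Q \right)} = \left(-6\right) \left(- \frac{1}{7}\right) = \frac{6}{7}$)
$z{\left(d,V \right)} = \left(-4 + V\right)^{2}$ ($z{\left(d,V \right)} = \left(V - 4\right)^{2} = \left(-4 + V\right)^{2}$)
$\left(z{\left(-33,S{\left(8 \right)} \right)} + 1494\right) \left(6 \left(-7 - 10\right) + q{\left(-46 \right)}\right) = \left(\left(-4 + \frac{6}{7}\right)^{2} + 1494\right) \left(6 \left(-7 - 10\right) - 28\right) = \left(\left(- \frac{22}{7}\right)^{2} + 1494\right) \left(6 \left(-17\right) - 28\right) = \left(\frac{484}{49} + 1494\right) \left(-102 - 28\right) = \frac{73690}{49} \left(-130\right) = - \frac{9579700}{49}$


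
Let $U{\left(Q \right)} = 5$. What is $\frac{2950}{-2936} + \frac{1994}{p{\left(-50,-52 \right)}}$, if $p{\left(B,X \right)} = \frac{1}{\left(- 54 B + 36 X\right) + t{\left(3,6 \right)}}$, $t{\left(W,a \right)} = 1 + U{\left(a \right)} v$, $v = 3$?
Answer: $\frac{2470548573}{1468} \approx 1.6829 \cdot 10^{6}$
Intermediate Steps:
$t{\left(W,a \right)} = 16$ ($t{\left(W,a \right)} = 1 + 5 \cdot 3 = 1 + 15 = 16$)
$p{\left(B,X \right)} = \frac{1}{16 - 54 B + 36 X}$ ($p{\left(B,X \right)} = \frac{1}{\left(- 54 B + 36 X\right) + 16} = \frac{1}{16 - 54 B + 36 X}$)
$\frac{2950}{-2936} + \frac{1994}{p{\left(-50,-52 \right)}} = \frac{2950}{-2936} + \frac{1994}{\frac{1}{2} \frac{1}{8 - -1350 + 18 \left(-52\right)}} = 2950 \left(- \frac{1}{2936}\right) + \frac{1994}{\frac{1}{2} \frac{1}{8 + 1350 - 936}} = - \frac{1475}{1468} + \frac{1994}{\frac{1}{2} \cdot \frac{1}{422}} = - \frac{1475}{1468} + 1994 \frac{1}{\frac{1}{844}} = - \frac{1475}{1468} + 1994 \cdot 844 = - \frac{1475}{1468} + 1682936 = \frac{2470548573}{1468}$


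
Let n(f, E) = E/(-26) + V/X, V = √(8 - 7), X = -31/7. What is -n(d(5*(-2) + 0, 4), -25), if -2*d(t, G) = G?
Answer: -593/806 ≈ -0.73573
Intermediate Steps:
X = -31/7 (X = -31*⅐ = -31/7 ≈ -4.4286)
d(t, G) = -G/2
V = 1 (V = √1 = 1)
n(f, E) = -7/31 - E/26 (n(f, E) = E/(-26) + 1/(-31/7) = E*(-1/26) + 1*(-7/31) = -E/26 - 7/31 = -7/31 - E/26)
-n(d(5*(-2) + 0, 4), -25) = -(-7/31 - 1/26*(-25)) = -(-7/31 + 25/26) = -1*593/806 = -593/806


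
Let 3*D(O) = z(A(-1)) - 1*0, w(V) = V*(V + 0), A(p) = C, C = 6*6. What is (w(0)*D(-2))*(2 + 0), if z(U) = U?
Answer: 0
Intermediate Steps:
C = 36
A(p) = 36
w(V) = V² (w(V) = V*V = V²)
D(O) = 12 (D(O) = (36 - 1*0)/3 = (36 + 0)/3 = (⅓)*36 = 12)
(w(0)*D(-2))*(2 + 0) = (0²*12)*(2 + 0) = (0*12)*2 = 0*2 = 0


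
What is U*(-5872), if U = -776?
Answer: 4556672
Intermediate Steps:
U*(-5872) = -776*(-5872) = 4556672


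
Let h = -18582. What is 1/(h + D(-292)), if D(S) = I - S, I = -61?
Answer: -1/18351 ≈ -5.4493e-5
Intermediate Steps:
D(S) = -61 - S
1/(h + D(-292)) = 1/(-18582 + (-61 - 1*(-292))) = 1/(-18582 + (-61 + 292)) = 1/(-18582 + 231) = 1/(-18351) = -1/18351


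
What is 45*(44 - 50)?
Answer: -270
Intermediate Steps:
45*(44 - 50) = 45*(-6) = -270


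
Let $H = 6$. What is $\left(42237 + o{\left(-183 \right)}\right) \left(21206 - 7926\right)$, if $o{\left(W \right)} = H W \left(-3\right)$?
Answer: $604651680$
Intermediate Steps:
$o{\left(W \right)} = - 18 W$ ($o{\left(W \right)} = 6 W \left(-3\right) = - 18 W$)
$\left(42237 + o{\left(-183 \right)}\right) \left(21206 - 7926\right) = \left(42237 - -3294\right) \left(21206 - 7926\right) = \left(42237 + 3294\right) 13280 = 45531 \cdot 13280 = 604651680$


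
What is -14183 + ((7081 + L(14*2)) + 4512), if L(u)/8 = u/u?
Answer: -2582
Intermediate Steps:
L(u) = 8 (L(u) = 8*(u/u) = 8*1 = 8)
-14183 + ((7081 + L(14*2)) + 4512) = -14183 + ((7081 + 8) + 4512) = -14183 + (7089 + 4512) = -14183 + 11601 = -2582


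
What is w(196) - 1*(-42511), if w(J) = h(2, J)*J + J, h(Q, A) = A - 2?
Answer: 80731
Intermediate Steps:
h(Q, A) = -2 + A
w(J) = J + J*(-2 + J) (w(J) = (-2 + J)*J + J = J*(-2 + J) + J = J + J*(-2 + J))
w(196) - 1*(-42511) = 196*(-1 + 196) - 1*(-42511) = 196*195 + 42511 = 38220 + 42511 = 80731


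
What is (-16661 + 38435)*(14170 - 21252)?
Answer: -154203468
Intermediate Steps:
(-16661 + 38435)*(14170 - 21252) = 21774*(-7082) = -154203468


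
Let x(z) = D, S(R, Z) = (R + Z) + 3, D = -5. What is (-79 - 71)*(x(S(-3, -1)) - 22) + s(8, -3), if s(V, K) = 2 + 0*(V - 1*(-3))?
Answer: 4052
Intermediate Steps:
S(R, Z) = 3 + R + Z
s(V, K) = 2 (s(V, K) = 2 + 0*(V + 3) = 2 + 0*(3 + V) = 2 + 0 = 2)
x(z) = -5
(-79 - 71)*(x(S(-3, -1)) - 22) + s(8, -3) = (-79 - 71)*(-5 - 22) + 2 = -150*(-27) + 2 = 4050 + 2 = 4052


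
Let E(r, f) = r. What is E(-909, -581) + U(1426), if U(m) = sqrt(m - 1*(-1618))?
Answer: -909 + 2*sqrt(761) ≈ -853.83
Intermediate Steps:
U(m) = sqrt(1618 + m) (U(m) = sqrt(m + 1618) = sqrt(1618 + m))
E(-909, -581) + U(1426) = -909 + sqrt(1618 + 1426) = -909 + sqrt(3044) = -909 + 2*sqrt(761)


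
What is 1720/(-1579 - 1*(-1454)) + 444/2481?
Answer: -280788/20675 ≈ -13.581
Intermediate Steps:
1720/(-1579 - 1*(-1454)) + 444/2481 = 1720/(-1579 + 1454) + 444*(1/2481) = 1720/(-125) + 148/827 = 1720*(-1/125) + 148/827 = -344/25 + 148/827 = -280788/20675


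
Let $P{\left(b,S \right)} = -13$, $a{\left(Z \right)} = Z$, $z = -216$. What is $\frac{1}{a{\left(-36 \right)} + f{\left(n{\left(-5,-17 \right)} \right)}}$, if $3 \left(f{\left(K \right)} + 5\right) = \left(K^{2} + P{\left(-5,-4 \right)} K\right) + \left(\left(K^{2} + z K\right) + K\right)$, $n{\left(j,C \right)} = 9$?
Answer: $- \frac{1}{671} \approx -0.0014903$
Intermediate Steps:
$f{\left(K \right)} = -5 - 76 K + \frac{2 K^{2}}{3}$ ($f{\left(K \right)} = -5 + \frac{\left(K^{2} - 13 K\right) + \left(\left(K^{2} - 216 K\right) + K\right)}{3} = -5 + \frac{\left(K^{2} - 13 K\right) + \left(K^{2} - 215 K\right)}{3} = -5 + \frac{- 228 K + 2 K^{2}}{3} = -5 + \left(- 76 K + \frac{2 K^{2}}{3}\right) = -5 - 76 K + \frac{2 K^{2}}{3}$)
$\frac{1}{a{\left(-36 \right)} + f{\left(n{\left(-5,-17 \right)} \right)}} = \frac{1}{-36 - \left(689 - 54\right)} = \frac{1}{-36 - 635} = \frac{1}{-671} = - \frac{1}{671}$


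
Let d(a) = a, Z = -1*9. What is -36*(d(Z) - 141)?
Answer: 5400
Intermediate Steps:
Z = -9
-36*(d(Z) - 141) = -36*(-9 - 141) = -36*(-150) = 5400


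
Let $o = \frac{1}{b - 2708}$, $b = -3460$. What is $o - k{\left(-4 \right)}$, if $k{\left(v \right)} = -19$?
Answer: $\frac{117191}{6168} \approx 19.0$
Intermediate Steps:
$o = - \frac{1}{6168}$ ($o = \frac{1}{-3460 - 2708} = \frac{1}{-6168} = - \frac{1}{6168} \approx -0.00016213$)
$o - k{\left(-4 \right)} = - \frac{1}{6168} - -19 = - \frac{1}{6168} + 19 = \frac{117191}{6168}$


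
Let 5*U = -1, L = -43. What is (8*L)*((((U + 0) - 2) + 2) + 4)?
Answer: -6536/5 ≈ -1307.2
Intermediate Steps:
U = -1/5 (U = (1/5)*(-1) = -1/5 ≈ -0.20000)
(8*L)*((((U + 0) - 2) + 2) + 4) = (8*(-43))*((((-1/5 + 0) - 2) + 2) + 4) = -344*(((-1/5 - 2) + 2) + 4) = -344*((-11/5 + 2) + 4) = -344*(-1/5 + 4) = -344*19/5 = -6536/5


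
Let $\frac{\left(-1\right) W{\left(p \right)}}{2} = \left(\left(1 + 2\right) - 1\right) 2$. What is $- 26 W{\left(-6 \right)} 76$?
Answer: $15808$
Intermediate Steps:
$W{\left(p \right)} = -8$ ($W{\left(p \right)} = - 2 \left(\left(1 + 2\right) - 1\right) 2 = - 2 \left(3 - 1\right) 2 = - 2 \cdot 2 \cdot 2 = \left(-2\right) 4 = -8$)
$- 26 W{\left(-6 \right)} 76 = \left(-26\right) \left(-8\right) 76 = 208 \cdot 76 = 15808$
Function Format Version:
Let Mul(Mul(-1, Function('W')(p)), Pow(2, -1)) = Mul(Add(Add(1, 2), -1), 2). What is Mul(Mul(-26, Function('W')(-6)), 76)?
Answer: 15808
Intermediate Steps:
Function('W')(p) = -8 (Function('W')(p) = Mul(-2, Mul(Add(Add(1, 2), -1), 2)) = Mul(-2, Mul(Add(3, -1), 2)) = Mul(-2, Mul(2, 2)) = Mul(-2, 4) = -8)
Mul(Mul(-26, Function('W')(-6)), 76) = Mul(Mul(-26, -8), 76) = Mul(208, 76) = 15808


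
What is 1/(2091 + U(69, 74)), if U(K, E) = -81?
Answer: 1/2010 ≈ 0.00049751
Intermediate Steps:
1/(2091 + U(69, 74)) = 1/(2091 - 81) = 1/2010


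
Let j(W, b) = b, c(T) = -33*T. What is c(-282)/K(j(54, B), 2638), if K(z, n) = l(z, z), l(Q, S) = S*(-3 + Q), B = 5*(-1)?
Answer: 4653/20 ≈ 232.65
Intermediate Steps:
B = -5
K(z, n) = z*(-3 + z)
c(-282)/K(j(54, B), 2638) = (-33*(-282))/((-5*(-3 - 5))) = 9306/((-5*(-8))) = 9306/40 = 9306*(1/40) = 4653/20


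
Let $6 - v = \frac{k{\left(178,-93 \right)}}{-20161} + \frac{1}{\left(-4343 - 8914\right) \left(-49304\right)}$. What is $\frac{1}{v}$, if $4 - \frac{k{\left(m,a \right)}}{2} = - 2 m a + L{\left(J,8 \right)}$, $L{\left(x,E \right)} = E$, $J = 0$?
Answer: $\frac{13177695883608}{35780637252815} \approx 0.36829$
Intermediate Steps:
$k{\left(m,a \right)} = -8 + 4 a m$ ($k{\left(m,a \right)} = 8 - 2 \left(- 2 m a + 8\right) = 8 - 2 \left(- 2 a m + 8\right) = 8 - 2 \left(8 - 2 a m\right) = 8 + \left(-16 + 4 a m\right) = -8 + 4 a m$)
$v = \frac{35780637252815}{13177695883608}$ ($v = 6 - \left(\frac{-8 + 4 \left(-93\right) 178}{-20161} + \frac{1}{\left(-4343 - 8914\right) \left(-49304\right)}\right) = 6 - \left(\left(-8 - 66216\right) \left(- \frac{1}{20161}\right) + \frac{1}{-13257} \left(- \frac{1}{49304}\right)\right) = 6 - \left(\left(-66224\right) \left(- \frac{1}{20161}\right) - - \frac{1}{653623128}\right) = 6 - \left(\frac{66224}{20161} + \frac{1}{653623128}\right) = 6 - \frac{43285538048833}{13177695883608} = \frac{35780637252815}{13177695883608} \approx 2.7152$)
$\frac{1}{v} = \frac{1}{\frac{35780637252815}{13177695883608}} = \frac{13177695883608}{35780637252815}$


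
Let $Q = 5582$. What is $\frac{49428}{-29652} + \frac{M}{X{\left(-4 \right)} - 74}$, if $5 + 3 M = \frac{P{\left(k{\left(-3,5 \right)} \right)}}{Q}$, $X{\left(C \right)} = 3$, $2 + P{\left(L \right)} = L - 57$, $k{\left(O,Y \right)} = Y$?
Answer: $- \frac{2414125955}{1468967493} \approx -1.6434$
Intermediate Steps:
$P{\left(L \right)} = -59 + L$ ($P{\left(L \right)} = -2 + \left(L - 57\right) = -2 + \left(-57 + L\right) = -59 + L$)
$M = - \frac{13982}{8373}$ ($M = - \frac{5}{3} + \frac{\left(-59 + 5\right) \frac{1}{5582}}{3} = - \frac{5}{3} + \frac{\left(-54\right) \frac{1}{5582}}{3} = - \frac{5}{3} + \frac{1}{3} \left(- \frac{27}{2791}\right) = - \frac{5}{3} - \frac{9}{2791} = - \frac{13982}{8373} \approx -1.6699$)
$\frac{49428}{-29652} + \frac{M}{X{\left(-4 \right)} - 74} = \frac{49428}{-29652} - \frac{13982}{8373 \left(3 - 74\right)} = 49428 \left(- \frac{1}{29652}\right) - \frac{13982}{8373 \left(3 - 74\right)} = - \frac{4119}{2471} - \frac{13982}{8373 \left(-71\right)} = - \frac{4119}{2471} - - \frac{13982}{594483} = - \frac{4119}{2471} + \frac{13982}{594483} = - \frac{2414125955}{1468967493}$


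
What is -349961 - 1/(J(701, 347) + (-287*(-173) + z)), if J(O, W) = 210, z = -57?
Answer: -17429457645/49804 ≈ -3.4996e+5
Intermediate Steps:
-349961 - 1/(J(701, 347) + (-287*(-173) + z)) = -349961 - 1/(210 + (-287*(-173) - 57)) = -349961 - 1/(210 + (49651 - 57)) = -349961 - 1/(210 + 49594) = -349961 - 1/49804 = -17429457645/49804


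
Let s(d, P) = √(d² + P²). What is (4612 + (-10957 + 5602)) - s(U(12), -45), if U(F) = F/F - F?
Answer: -743 - √2146 ≈ -789.33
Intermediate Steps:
U(F) = 1 - F
s(d, P) = √(P² + d²)
(4612 + (-10957 + 5602)) - s(U(12), -45) = (4612 + (-10957 + 5602)) - √((-45)² + (1 - 1*12)²) = (4612 - 5355) - √(2025 + (1 - 12)²) = -743 - √(2025 + (-11)²) = -743 - √(2025 + 121) = -743 - √2146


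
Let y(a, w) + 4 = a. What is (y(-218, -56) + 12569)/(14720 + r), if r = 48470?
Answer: 12347/63190 ≈ 0.19539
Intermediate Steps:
y(a, w) = -4 + a
(y(-218, -56) + 12569)/(14720 + r) = ((-4 - 218) + 12569)/(14720 + 48470) = (-222 + 12569)/63190 = 12347*(1/63190) = 12347/63190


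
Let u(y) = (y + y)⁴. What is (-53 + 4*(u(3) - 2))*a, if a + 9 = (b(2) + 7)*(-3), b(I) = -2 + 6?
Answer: -215166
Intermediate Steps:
u(y) = 16*y⁴ (u(y) = (2*y)⁴ = 16*y⁴)
b(I) = 4
a = -42 (a = -9 + (4 + 7)*(-3) = -9 + 11*(-3) = -9 - 33 = -42)
(-53 + 4*(u(3) - 2))*a = (-53 + 4*(16*3⁴ - 2))*(-42) = (-53 + 4*(16*81 - 2))*(-42) = (-53 + 4*(1296 - 2))*(-42) = (-53 + 4*1294)*(-42) = (-53 + 5176)*(-42) = 5123*(-42) = -215166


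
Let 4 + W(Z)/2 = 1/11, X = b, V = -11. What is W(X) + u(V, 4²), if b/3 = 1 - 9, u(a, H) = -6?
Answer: -152/11 ≈ -13.818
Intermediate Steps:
b = -24 (b = 3*(1 - 9) = 3*(-8) = -24)
X = -24
W(Z) = -86/11 (W(Z) = -8 + 2/11 = -86/11)
W(X) + u(V, 4²) = -86/11 - 6 = -152/11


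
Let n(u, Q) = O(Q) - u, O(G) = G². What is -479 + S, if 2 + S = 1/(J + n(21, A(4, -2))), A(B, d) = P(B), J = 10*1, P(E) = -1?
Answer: -4811/10 ≈ -481.10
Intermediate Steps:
J = 10
A(B, d) = -1
n(u, Q) = Q² - u
S = -21/10 (S = -2 + 1/(10 + ((-1)² - 1*21)) = -2 + 1/(10 + (1 - 21)) = -2 + 1/(10 - 20) = -2 + 1/(-10) = -2 - ⅒ = -21/10 ≈ -2.1000)
-479 + S = -479 - 21/10 = -4811/10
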